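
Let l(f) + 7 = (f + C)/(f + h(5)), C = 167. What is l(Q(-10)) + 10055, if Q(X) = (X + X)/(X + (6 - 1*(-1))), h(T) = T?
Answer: 352201/35 ≈ 10063.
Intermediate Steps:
Q(X) = 2*X/(7 + X) (Q(X) = (2*X)/(X + (6 + 1)) = (2*X)/(X + 7) = (2*X)/(7 + X) = 2*X/(7 + X))
l(f) = -7 + (167 + f)/(5 + f) (l(f) = -7 + (f + 167)/(f + 5) = -7 + (167 + f)/(5 + f))
l(Q(-10)) + 10055 = 6*(22 - 2*(-10)/(7 - 10))/(5 + 2*(-10)/(7 - 10)) + 10055 = 6*(22 - 2*(-10)/(-3))/(5 + 2*(-10)/(-3)) + 10055 = 6*(22 - 2*(-10)*(-1)/3)/(5 + 2*(-10)*(-⅓)) + 10055 = 6*(22 - 1*20/3)/(5 + 20/3) + 10055 = 6*(22 - 20/3)/(35/3) + 10055 = 6*(3/35)*(46/3) + 10055 = 276/35 + 10055 = 352201/35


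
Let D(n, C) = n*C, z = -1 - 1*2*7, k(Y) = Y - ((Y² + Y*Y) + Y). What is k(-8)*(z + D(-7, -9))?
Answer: -6144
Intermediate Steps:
k(Y) = -2*Y² (k(Y) = Y - ((Y² + Y²) + Y) = Y - (2*Y² + Y) = Y - (Y + 2*Y²) = Y + (-Y - 2*Y²) = -2*Y²)
z = -15 (z = -1 - 2*7 = -1 - 14 = -15)
D(n, C) = C*n
k(-8)*(z + D(-7, -9)) = (-2*(-8)²)*(-15 - 9*(-7)) = (-2*64)*(-15 + 63) = -128*48 = -6144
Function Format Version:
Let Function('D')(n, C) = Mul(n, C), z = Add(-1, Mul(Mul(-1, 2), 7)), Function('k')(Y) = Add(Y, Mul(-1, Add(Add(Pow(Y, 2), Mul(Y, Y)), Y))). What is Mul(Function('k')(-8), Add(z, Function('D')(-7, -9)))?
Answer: -6144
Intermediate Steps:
Function('k')(Y) = Mul(-2, Pow(Y, 2)) (Function('k')(Y) = Add(Y, Mul(-1, Add(Add(Pow(Y, 2), Pow(Y, 2)), Y))) = Add(Y, Mul(-1, Add(Mul(2, Pow(Y, 2)), Y))) = Add(Y, Mul(-1, Add(Y, Mul(2, Pow(Y, 2))))) = Add(Y, Add(Mul(-1, Y), Mul(-2, Pow(Y, 2)))) = Mul(-2, Pow(Y, 2)))
z = -15 (z = Add(-1, Mul(-2, 7)) = Add(-1, -14) = -15)
Function('D')(n, C) = Mul(C, n)
Mul(Function('k')(-8), Add(z, Function('D')(-7, -9))) = Mul(Mul(-2, Pow(-8, 2)), Add(-15, Mul(-9, -7))) = Mul(Mul(-2, 64), Add(-15, 63)) = Mul(-128, 48) = -6144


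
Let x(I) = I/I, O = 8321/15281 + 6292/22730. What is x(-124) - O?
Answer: 31026374/173668565 ≈ 0.17865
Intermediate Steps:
O = 142642191/173668565 (O = 8321*(1/15281) + 6292*(1/22730) = 8321/15281 + 3146/11365 = 142642191/173668565 ≈ 0.82135)
x(I) = 1
x(-124) - O = 1 - 1*142642191/173668565 = 1 - 142642191/173668565 = 31026374/173668565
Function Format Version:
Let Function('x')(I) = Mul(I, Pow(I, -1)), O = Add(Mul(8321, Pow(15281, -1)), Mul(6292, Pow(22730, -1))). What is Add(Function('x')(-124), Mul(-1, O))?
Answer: Rational(31026374, 173668565) ≈ 0.17865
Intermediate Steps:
O = Rational(142642191, 173668565) (O = Add(Mul(8321, Rational(1, 15281)), Mul(6292, Rational(1, 22730))) = Add(Rational(8321, 15281), Rational(3146, 11365)) = Rational(142642191, 173668565) ≈ 0.82135)
Function('x')(I) = 1
Add(Function('x')(-124), Mul(-1, O)) = Add(1, Mul(-1, Rational(142642191, 173668565))) = Add(1, Rational(-142642191, 173668565)) = Rational(31026374, 173668565)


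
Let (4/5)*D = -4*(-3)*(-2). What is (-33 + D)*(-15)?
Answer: 945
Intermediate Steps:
D = -30 (D = 5*(-4*(-3)*(-2))/4 = 5*(12*(-2))/4 = (5/4)*(-24) = -30)
(-33 + D)*(-15) = (-33 - 30)*(-15) = -63*(-15) = 945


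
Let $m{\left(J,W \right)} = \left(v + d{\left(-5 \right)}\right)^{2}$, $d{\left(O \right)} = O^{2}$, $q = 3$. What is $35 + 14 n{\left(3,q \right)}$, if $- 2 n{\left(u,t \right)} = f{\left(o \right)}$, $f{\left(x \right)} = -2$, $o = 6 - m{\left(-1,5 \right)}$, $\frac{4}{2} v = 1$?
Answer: $49$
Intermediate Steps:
$v = \frac{1}{2}$ ($v = \frac{1}{2} \cdot 1 = \frac{1}{2} \approx 0.5$)
$m{\left(J,W \right)} = \frac{2601}{4}$ ($m{\left(J,W \right)} = \left(\frac{1}{2} + \left(-5\right)^{2}\right)^{2} = \left(\frac{1}{2} + 25\right)^{2} = \left(\frac{51}{2}\right)^{2} = \frac{2601}{4}$)
$o = - \frac{2577}{4}$ ($o = 6 - \frac{2601}{4} = - \frac{2577}{4} \approx -644.25$)
$n{\left(u,t \right)} = 1$ ($n{\left(u,t \right)} = \left(- \frac{1}{2}\right) \left(-2\right) = 1$)
$35 + 14 n{\left(3,q \right)} = 35 + 14 \cdot 1 = 35 + 14 = 49$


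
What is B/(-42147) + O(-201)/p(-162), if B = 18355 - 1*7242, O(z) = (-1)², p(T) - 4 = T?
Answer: -1798001/6659226 ≈ -0.27000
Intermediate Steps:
p(T) = 4 + T
O(z) = 1
B = 11113 (B = 18355 - 7242 = 11113)
B/(-42147) + O(-201)/p(-162) = 11113/(-42147) + 1/(4 - 162) = 11113*(-1/42147) + 1/(-158) = -11113/42147 + 1*(-1/158) = -11113/42147 - 1/158 = -1798001/6659226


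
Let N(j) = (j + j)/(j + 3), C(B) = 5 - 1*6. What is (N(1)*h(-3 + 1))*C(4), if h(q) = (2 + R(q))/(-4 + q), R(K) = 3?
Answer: 5/12 ≈ 0.41667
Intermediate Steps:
C(B) = -1 (C(B) = 5 - 6 = -1)
N(j) = 2*j/(3 + j) (N(j) = (2*j)/(3 + j) = 2*j/(3 + j))
h(q) = 5/(-4 + q) (h(q) = (2 + 3)/(-4 + q) = 5/(-4 + q))
(N(1)*h(-3 + 1))*C(4) = ((2*1/(3 + 1))*(5/(-4 + (-3 + 1))))*(-1) = ((2*1/4)*(5/(-4 - 2)))*(-1) = ((2*1*(1/4))*(5/(-6)))*(-1) = ((5*(-1/6))/2)*(-1) = ((1/2)*(-5/6))*(-1) = -5/12*(-1) = 5/12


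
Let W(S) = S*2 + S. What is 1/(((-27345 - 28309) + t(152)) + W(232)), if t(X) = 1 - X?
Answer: -1/55109 ≈ -1.8146e-5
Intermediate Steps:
W(S) = 3*S (W(S) = 2*S + S = 3*S)
1/(((-27345 - 28309) + t(152)) + W(232)) = 1/(((-27345 - 28309) + (1 - 1*152)) + 3*232) = 1/((-55654 + (1 - 152)) + 696) = 1/((-55654 - 151) + 696) = 1/(-55805 + 696) = 1/(-55109) = -1/55109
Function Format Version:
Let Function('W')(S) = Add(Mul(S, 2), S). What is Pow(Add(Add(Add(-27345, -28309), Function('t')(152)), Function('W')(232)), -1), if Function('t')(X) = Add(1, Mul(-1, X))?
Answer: Rational(-1, 55109) ≈ -1.8146e-5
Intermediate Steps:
Function('W')(S) = Mul(3, S) (Function('W')(S) = Add(Mul(2, S), S) = Mul(3, S))
Pow(Add(Add(Add(-27345, -28309), Function('t')(152)), Function('W')(232)), -1) = Pow(Add(Add(Add(-27345, -28309), Add(1, Mul(-1, 152))), Mul(3, 232)), -1) = Pow(Add(Add(-55654, Add(1, -152)), 696), -1) = Pow(Add(Add(-55654, -151), 696), -1) = Pow(Add(-55805, 696), -1) = Pow(-55109, -1) = Rational(-1, 55109)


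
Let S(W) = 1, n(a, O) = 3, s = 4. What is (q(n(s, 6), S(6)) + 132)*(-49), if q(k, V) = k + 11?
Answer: -7154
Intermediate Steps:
q(k, V) = 11 + k
(q(n(s, 6), S(6)) + 132)*(-49) = ((11 + 3) + 132)*(-49) = (14 + 132)*(-49) = 146*(-49) = -7154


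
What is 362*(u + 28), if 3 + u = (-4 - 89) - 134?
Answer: -73124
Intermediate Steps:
u = -230 (u = -3 + ((-4 - 89) - 134) = -3 + (-93 - 134) = -3 - 227 = -230)
362*(u + 28) = 362*(-230 + 28) = 362*(-202) = -73124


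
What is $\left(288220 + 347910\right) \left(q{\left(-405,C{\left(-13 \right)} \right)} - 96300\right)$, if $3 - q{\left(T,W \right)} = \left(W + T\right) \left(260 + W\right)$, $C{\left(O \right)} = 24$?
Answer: $7574399910$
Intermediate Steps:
$q{\left(T,W \right)} = 3 - \left(260 + W\right) \left(T + W\right)$ ($q{\left(T,W \right)} = 3 - \left(W + T\right) \left(260 + W\right) = 3 - \left(T + W\right) \left(260 + W\right) = 3 - \left(260 + W\right) \left(T + W\right)$)
$\left(288220 + 347910\right) \left(q{\left(-405,C{\left(-13 \right)} \right)} - 96300\right) = \left(288220 + 347910\right) \left(\left(3 - 24^{2} - -105300 - 6240 - \left(-405\right) 24\right) - 96300\right) = 636130 \left(\left(3 - 576 + 105300 - 6240 + 9720\right) - 96300\right) = 636130 \left(108207 - 96300\right) = 636130 \cdot 11907 = 7574399910$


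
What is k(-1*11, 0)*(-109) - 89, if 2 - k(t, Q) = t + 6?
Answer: -852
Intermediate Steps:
k(t, Q) = -4 - t (k(t, Q) = 2 - (t + 6) = 2 - (6 + t) = 2 + (-6 - t) = -4 - t)
k(-1*11, 0)*(-109) - 89 = (-4 - (-1)*11)*(-109) - 89 = (-4 - 1*(-11))*(-109) - 89 = (-4 + 11)*(-109) - 89 = 7*(-109) - 89 = -763 - 89 = -852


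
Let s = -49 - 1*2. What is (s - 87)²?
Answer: 19044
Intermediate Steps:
s = -51 (s = -49 - 2 = -51)
(s - 87)² = (-51 - 87)² = (-138)² = 19044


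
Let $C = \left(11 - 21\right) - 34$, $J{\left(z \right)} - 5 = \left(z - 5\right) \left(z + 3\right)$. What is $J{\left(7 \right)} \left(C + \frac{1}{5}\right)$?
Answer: $-1095$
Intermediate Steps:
$J{\left(z \right)} = 5 + \left(-5 + z\right) \left(3 + z\right)$ ($J{\left(z \right)} = 5 + \left(z - 5\right) \left(z + 3\right) = 5 + \left(-5 + z\right) \left(3 + z\right)$)
$C = -44$ ($C = \left(11 - 21\right) - 34 = -10 - 34 = -44$)
$J{\left(7 \right)} \left(C + \frac{1}{5}\right) = \left(-10 + 7^{2} - 14\right) \left(-44 + \frac{1}{5}\right) = \left(-10 + 49 - 14\right) \left(-44 + \frac{1}{5}\right) = 25 \left(- \frac{219}{5}\right) = -1095$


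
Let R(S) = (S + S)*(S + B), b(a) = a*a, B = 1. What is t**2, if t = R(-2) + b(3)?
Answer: 169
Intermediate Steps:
b(a) = a**2
R(S) = 2*S*(1 + S) (R(S) = (S + S)*(S + 1) = (2*S)*(1 + S) = 2*S*(1 + S))
t = 13 (t = 2*(-2)*(1 - 2) + 3**2 = 2*(-2)*(-1) + 9 = 4 + 9 = 13)
t**2 = 13**2 = 169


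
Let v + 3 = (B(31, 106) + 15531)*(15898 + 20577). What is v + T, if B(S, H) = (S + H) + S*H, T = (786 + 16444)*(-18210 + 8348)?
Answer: 521424887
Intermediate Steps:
T = -169922260 (T = 17230*(-9862) = -169922260)
B(S, H) = H + S + H*S (B(S, H) = (H + S) + H*S = H + S + H*S)
v = 691347147 (v = -3 + ((106 + 31 + 106*31) + 15531)*(15898 + 20577) = -3 + ((106 + 31 + 3286) + 15531)*36475 = -3 + (3423 + 15531)*36475 = -3 + 18954*36475 = -3 + 691347150 = 691347147)
v + T = 691347147 - 169922260 = 521424887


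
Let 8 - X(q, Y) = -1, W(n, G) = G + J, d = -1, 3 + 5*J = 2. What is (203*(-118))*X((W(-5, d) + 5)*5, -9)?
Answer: -215586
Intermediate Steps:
J = -1/5 (J = -3/5 + (1/5)*2 = -3/5 + 2/5 = -1/5 ≈ -0.20000)
W(n, G) = -1/5 + G (W(n, G) = G - 1/5 = -1/5 + G)
X(q, Y) = 9 (X(q, Y) = 8 - 1*(-1) = 8 + 1 = 9)
(203*(-118))*X((W(-5, d) + 5)*5, -9) = (203*(-118))*9 = -23954*9 = -215586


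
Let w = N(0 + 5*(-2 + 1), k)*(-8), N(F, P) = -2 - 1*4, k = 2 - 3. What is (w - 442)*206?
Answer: -81164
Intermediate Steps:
k = -1
N(F, P) = -6 (N(F, P) = -2 - 4 = -6)
w = 48 (w = -6*(-8) = 48)
(w - 442)*206 = (48 - 442)*206 = -394*206 = -81164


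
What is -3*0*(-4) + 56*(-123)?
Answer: -6888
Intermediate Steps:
-3*0*(-4) + 56*(-123) = 0*(-4) - 6888 = 0 - 6888 = -6888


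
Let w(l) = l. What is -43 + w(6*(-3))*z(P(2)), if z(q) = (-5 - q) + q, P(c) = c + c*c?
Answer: 47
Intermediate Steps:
P(c) = c + c²
z(q) = -5
-43 + w(6*(-3))*z(P(2)) = -43 + (6*(-3))*(-5) = -43 - 18*(-5) = -43 + 90 = 47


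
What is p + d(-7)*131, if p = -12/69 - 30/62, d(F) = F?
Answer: -654290/713 ≈ -917.66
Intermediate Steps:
p = -469/713 (p = -12*1/69 - 30*1/62 = -4/23 - 15/31 = -469/713 ≈ -0.65778)
p + d(-7)*131 = -469/713 - 7*131 = -469/713 - 917 = -654290/713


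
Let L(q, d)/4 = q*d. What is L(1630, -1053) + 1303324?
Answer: -5562236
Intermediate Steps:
L(q, d) = 4*d*q (L(q, d) = 4*(q*d) = 4*(d*q) = 4*d*q)
L(1630, -1053) + 1303324 = 4*(-1053)*1630 + 1303324 = -6865560 + 1303324 = -5562236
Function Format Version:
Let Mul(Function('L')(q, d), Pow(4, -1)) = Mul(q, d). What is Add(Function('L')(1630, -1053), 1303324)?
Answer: -5562236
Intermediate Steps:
Function('L')(q, d) = Mul(4, d, q) (Function('L')(q, d) = Mul(4, Mul(q, d)) = Mul(4, Mul(d, q)) = Mul(4, d, q))
Add(Function('L')(1630, -1053), 1303324) = Add(Mul(4, -1053, 1630), 1303324) = Add(-6865560, 1303324) = -5562236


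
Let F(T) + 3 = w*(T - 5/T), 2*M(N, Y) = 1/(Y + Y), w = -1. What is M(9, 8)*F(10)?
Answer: -25/64 ≈ -0.39063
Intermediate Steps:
M(N, Y) = 1/(4*Y) (M(N, Y) = 1/(2*(Y + Y)) = 1/(2*((2*Y))) = (1/(2*Y))/2 = 1/(4*Y))
F(T) = -3 - T + 5/T (F(T) = -3 - (T - 5/T) = -3 + (-T + 5/T) = -3 - T + 5/T)
M(9, 8)*F(10) = ((¼)/8)*(-3 - 1*10 + 5/10) = ((¼)*(⅛))*(-3 - 10 + 5*(⅒)) = (-3 - 10 + ½)/32 = (1/32)*(-25/2) = -25/64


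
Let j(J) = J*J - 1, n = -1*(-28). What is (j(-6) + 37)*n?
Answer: 2016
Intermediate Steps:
n = 28
j(J) = -1 + J² (j(J) = J² - 1 = -1 + J²)
(j(-6) + 37)*n = ((-1 + (-6)²) + 37)*28 = ((-1 + 36) + 37)*28 = (35 + 37)*28 = 72*28 = 2016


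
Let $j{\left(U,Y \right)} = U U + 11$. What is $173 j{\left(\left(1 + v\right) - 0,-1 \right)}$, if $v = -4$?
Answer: $3460$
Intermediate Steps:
$j{\left(U,Y \right)} = 11 + U^{2}$ ($j{\left(U,Y \right)} = U^{2} + 11 = 11 + U^{2}$)
$173 j{\left(\left(1 + v\right) - 0,-1 \right)} = 173 \left(11 + \left(\left(1 - 4\right) - 0\right)^{2}\right) = 173 \left(11 + \left(-3 + 0\right)^{2}\right) = 173 \left(11 + \left(-3\right)^{2}\right) = 173 \left(11 + 9\right) = 173 \cdot 20 = 3460$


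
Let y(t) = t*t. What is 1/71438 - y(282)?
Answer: -5681035511/71438 ≈ -79524.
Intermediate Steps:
y(t) = t²
1/71438 - y(282) = 1/71438 - 1*282² = 1/71438 - 1*79524 = 1/71438 - 79524 = -5681035511/71438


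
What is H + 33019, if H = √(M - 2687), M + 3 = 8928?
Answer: 33019 + √6238 ≈ 33098.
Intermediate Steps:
M = 8925 (M = -3 + 8928 = 8925)
H = √6238 (H = √(8925 - 2687) = √6238 ≈ 78.981)
H + 33019 = √6238 + 33019 = 33019 + √6238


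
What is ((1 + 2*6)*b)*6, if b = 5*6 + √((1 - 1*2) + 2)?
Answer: 2418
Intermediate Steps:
b = 31 (b = 30 + √((1 - 2) + 2) = 30 + √(-1 + 2) = 30 + √1 = 30 + 1 = 31)
((1 + 2*6)*b)*6 = ((1 + 2*6)*31)*6 = ((1 + 12)*31)*6 = (13*31)*6 = 403*6 = 2418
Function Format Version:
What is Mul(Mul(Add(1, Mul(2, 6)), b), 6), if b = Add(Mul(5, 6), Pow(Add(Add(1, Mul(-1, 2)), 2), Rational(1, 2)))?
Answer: 2418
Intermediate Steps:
b = 31 (b = Add(30, Pow(Add(Add(1, -2), 2), Rational(1, 2))) = Add(30, Pow(Add(-1, 2), Rational(1, 2))) = Add(30, Pow(1, Rational(1, 2))) = Add(30, 1) = 31)
Mul(Mul(Add(1, Mul(2, 6)), b), 6) = Mul(Mul(Add(1, Mul(2, 6)), 31), 6) = Mul(Mul(Add(1, 12), 31), 6) = Mul(Mul(13, 31), 6) = Mul(403, 6) = 2418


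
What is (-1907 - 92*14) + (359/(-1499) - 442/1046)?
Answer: -2505325551/783977 ≈ -3195.7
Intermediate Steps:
(-1907 - 92*14) + (359/(-1499) - 442/1046) = (-1907 - 1288) + (359*(-1/1499) - 442*1/1046) = -3195 + (-359/1499 - 221/523) = -3195 - 519036/783977 = -2505325551/783977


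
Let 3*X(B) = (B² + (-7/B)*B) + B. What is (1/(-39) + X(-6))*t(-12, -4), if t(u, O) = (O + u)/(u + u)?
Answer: 596/117 ≈ 5.0940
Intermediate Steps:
t(u, O) = (O + u)/(2*u) (t(u, O) = (O + u)/((2*u)) = (O + u)*(1/(2*u)) = (O + u)/(2*u))
X(B) = -7/3 + B/3 + B²/3 (X(B) = ((B² + (-7/B)*B) + B)/3 = ((B² - 7) + B)/3 = ((-7 + B²) + B)/3 = (-7 + B + B²)/3 = -7/3 + B/3 + B²/3)
(1/(-39) + X(-6))*t(-12, -4) = (1/(-39) + (-7/3 + (⅓)*(-6) + (⅓)*(-6)²))*((½)*(-4 - 12)/(-12)) = (-1/39 + (-7/3 - 2 + (⅓)*36))*((½)*(-1/12)*(-16)) = (-1/39 + (-7/3 - 2 + 12))*(⅔) = (-1/39 + 23/3)*(⅔) = (298/39)*(⅔) = 596/117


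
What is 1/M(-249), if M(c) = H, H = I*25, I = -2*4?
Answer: -1/200 ≈ -0.0050000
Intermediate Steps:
I = -8
H = -200 (H = -8*25 = -200)
M(c) = -200
1/M(-249) = 1/(-200) = -1/200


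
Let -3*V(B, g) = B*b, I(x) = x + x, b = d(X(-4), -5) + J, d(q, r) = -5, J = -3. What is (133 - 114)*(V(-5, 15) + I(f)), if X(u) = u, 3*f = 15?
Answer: -190/3 ≈ -63.333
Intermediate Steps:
f = 5 (f = (1/3)*15 = 5)
b = -8 (b = -5 - 3 = -8)
I(x) = 2*x
V(B, g) = 8*B/3 (V(B, g) = -B*(-8)/3 = -(-8)*B/3 = 8*B/3)
(133 - 114)*(V(-5, 15) + I(f)) = (133 - 114)*((8/3)*(-5) + 2*5) = 19*(-40/3 + 10) = 19*(-10/3) = -190/3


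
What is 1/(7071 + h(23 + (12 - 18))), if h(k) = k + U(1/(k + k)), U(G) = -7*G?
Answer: 34/240985 ≈ 0.00014109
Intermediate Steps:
h(k) = k - 7/(2*k) (h(k) = k - 7/(k + k) = k - 7*1/(2*k) = k - 7/(2*k))
1/(7071 + h(23 + (12 - 18))) = 1/(7071 + ((23 + (12 - 18)) - 7/(2*(23 + (12 - 18))))) = 1/(7071 + ((23 - 6) - 7/(2*(23 - 6)))) = 1/(7071 + (17 - 7/2/17)) = 1/(7071 + (17 - 7/2*1/17)) = 1/(7071 + (17 - 7/34)) = 1/(7071 + 571/34) = 1/(240985/34) = 34/240985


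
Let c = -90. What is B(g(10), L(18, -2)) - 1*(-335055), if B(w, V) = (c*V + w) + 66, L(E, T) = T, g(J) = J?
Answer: 335311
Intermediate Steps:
B(w, V) = 66 + w - 90*V (B(w, V) = (-90*V + w) + 66 = (w - 90*V) + 66 = 66 + w - 90*V)
B(g(10), L(18, -2)) - 1*(-335055) = (66 + 10 - 90*(-2)) - 1*(-335055) = (66 + 10 + 180) + 335055 = 256 + 335055 = 335311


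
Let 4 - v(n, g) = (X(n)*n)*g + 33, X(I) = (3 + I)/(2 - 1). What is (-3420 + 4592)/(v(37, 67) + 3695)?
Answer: -586/47747 ≈ -0.012273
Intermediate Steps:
X(I) = 3 + I (X(I) = (3 + I)/1 = (3 + I)*1 = 3 + I)
v(n, g) = -29 - g*n*(3 + n) (v(n, g) = 4 - (((3 + n)*n)*g + 33) = 4 - ((n*(3 + n))*g + 33) = 4 - (g*n*(3 + n) + 33) = 4 - (33 + g*n*(3 + n)) = 4 + (-33 - g*n*(3 + n)) = -29 - g*n*(3 + n))
(-3420 + 4592)/(v(37, 67) + 3695) = (-3420 + 4592)/((-29 - 1*67*37*(3 + 37)) + 3695) = 1172/((-29 - 1*67*37*40) + 3695) = 1172/((-29 - 99160) + 3695) = 1172/(-99189 + 3695) = 1172/(-95494) = 1172*(-1/95494) = -586/47747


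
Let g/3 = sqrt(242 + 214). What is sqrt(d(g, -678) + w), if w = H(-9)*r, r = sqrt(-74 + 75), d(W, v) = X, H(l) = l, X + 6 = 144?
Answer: sqrt(129) ≈ 11.358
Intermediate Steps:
X = 138 (X = -6 + 144 = 138)
g = 6*sqrt(114) (g = 3*sqrt(242 + 214) = 3*sqrt(456) = 3*(2*sqrt(114)) = 6*sqrt(114) ≈ 64.063)
d(W, v) = 138
r = 1 (r = sqrt(1) = 1)
w = -9 (w = -9*1 = -9)
sqrt(d(g, -678) + w) = sqrt(138 - 9) = sqrt(129)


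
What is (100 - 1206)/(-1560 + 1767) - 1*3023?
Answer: -626867/207 ≈ -3028.3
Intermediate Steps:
(100 - 1206)/(-1560 + 1767) - 1*3023 = -1106/207 - 3023 = -626867/207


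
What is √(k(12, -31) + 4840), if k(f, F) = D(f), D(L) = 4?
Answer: 2*√1211 ≈ 69.599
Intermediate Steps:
k(f, F) = 4
√(k(12, -31) + 4840) = √(4 + 4840) = √4844 = 2*√1211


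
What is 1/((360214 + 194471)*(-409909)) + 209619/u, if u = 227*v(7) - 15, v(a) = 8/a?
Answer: 333628052500983734/389030709340815 ≈ 857.59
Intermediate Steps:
u = 1711/7 (u = 227*(8/7) - 15 = 1816/7 - 15 = 1711/7 ≈ 244.43)
1/((360214 + 194471)*(-409909)) + 209619/u = 1/((360214 + 194471)*(-409909)) + 209619/(1711/7) = -1/409909/554685 + 209619*(7/1711) = (1/554685)*(-1/409909) + 1467333/1711 = -1/227370373665 + 1467333/1711 = 333628052500983734/389030709340815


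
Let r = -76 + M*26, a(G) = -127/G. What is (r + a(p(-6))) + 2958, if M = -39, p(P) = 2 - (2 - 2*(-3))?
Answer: 11335/6 ≈ 1889.2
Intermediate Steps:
p(P) = -6 (p(P) = 2 - (2 + 6) = 2 - 1*8 = 2 - 8 = -6)
r = -1090 (r = -76 - 39*26 = -76 - 1014 = -1090)
(r + a(p(-6))) + 2958 = (-1090 - 127/(-6)) + 2958 = (-1090 - 127*(-⅙)) + 2958 = (-1090 + 127/6) + 2958 = -6413/6 + 2958 = 11335/6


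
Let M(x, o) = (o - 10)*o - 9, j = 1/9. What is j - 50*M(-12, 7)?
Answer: 13501/9 ≈ 1500.1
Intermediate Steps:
j = ⅑ ≈ 0.11111
M(x, o) = -9 + o*(-10 + o) (M(x, o) = (-10 + o)*o - 9 = o*(-10 + o) - 9 = -9 + o*(-10 + o))
j - 50*M(-12, 7) = ⅑ - 50*(-9 + 7² - 10*7) = ⅑ - 50*(-9 + 49 - 70) = ⅑ - 50*(-30) = ⅑ + 1500 = 13501/9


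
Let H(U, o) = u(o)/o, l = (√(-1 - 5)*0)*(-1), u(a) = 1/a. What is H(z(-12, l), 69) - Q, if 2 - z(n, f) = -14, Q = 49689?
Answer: -236569328/4761 ≈ -49689.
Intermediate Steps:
l = 0 (l = (√(-6)*0)*(-1) = ((I*√6)*0)*(-1) = 0*(-1) = 0)
z(n, f) = 16 (z(n, f) = 2 - 1*(-14) = 2 + 14 = 16)
H(U, o) = o⁻² (H(U, o) = 1/(o*o) = o⁻²)
H(z(-12, l), 69) - Q = 69⁻² - 1*49689 = 1/4761 - 49689 = -236569328/4761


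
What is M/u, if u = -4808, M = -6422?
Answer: 3211/2404 ≈ 1.3357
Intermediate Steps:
M/u = -6422/(-4808) = -6422*(-1/4808) = 3211/2404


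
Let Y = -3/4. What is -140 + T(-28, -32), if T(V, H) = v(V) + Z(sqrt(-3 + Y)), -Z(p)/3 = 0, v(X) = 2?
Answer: -138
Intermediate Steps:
Y = -3/4 (Y = -3*1/4 = -3/4 ≈ -0.75000)
Z(p) = 0 (Z(p) = -3*0 = 0)
T(V, H) = 2 (T(V, H) = 2 + 0 = 2)
-140 + T(-28, -32) = -140 + 2 = -138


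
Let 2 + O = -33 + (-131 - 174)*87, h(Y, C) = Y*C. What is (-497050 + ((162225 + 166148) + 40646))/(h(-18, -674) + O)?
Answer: 128031/14438 ≈ 8.8676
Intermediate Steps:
h(Y, C) = C*Y
O = -26570 (O = -2 + (-33 + (-131 - 174)*87) = -2 + (-33 - 305*87) = -2 + (-33 - 26535) = -2 - 26568 = -26570)
(-497050 + ((162225 + 166148) + 40646))/(h(-18, -674) + O) = (-497050 + ((162225 + 166148) + 40646))/(-674*(-18) - 26570) = (-497050 + (328373 + 40646))/(12132 - 26570) = (-497050 + 369019)/(-14438) = -128031*(-1/14438) = 128031/14438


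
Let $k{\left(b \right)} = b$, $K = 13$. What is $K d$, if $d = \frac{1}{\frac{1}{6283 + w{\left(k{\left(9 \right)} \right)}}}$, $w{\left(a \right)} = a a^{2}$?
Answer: $91156$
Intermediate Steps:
$w{\left(a \right)} = a^{3}$
$d = 7012$ ($d = \frac{1}{\frac{1}{6283 + 9^{3}}} = \frac{1}{\frac{1}{6283 + 729}} = \frac{1}{\frac{1}{7012}} = 7012$)
$K d = 13 \cdot 7012 = 91156$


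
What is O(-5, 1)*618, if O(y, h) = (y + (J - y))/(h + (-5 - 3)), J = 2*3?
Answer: -3708/7 ≈ -529.71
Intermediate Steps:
J = 6
O(y, h) = 6/(-8 + h) (O(y, h) = (y + (6 - y))/(h + (-5 - 3)) = 6/(h - 8) = 6/(-8 + h))
O(-5, 1)*618 = (6/(-8 + 1))*618 = (6/(-7))*618 = (6*(-⅐))*618 = -6/7*618 = -3708/7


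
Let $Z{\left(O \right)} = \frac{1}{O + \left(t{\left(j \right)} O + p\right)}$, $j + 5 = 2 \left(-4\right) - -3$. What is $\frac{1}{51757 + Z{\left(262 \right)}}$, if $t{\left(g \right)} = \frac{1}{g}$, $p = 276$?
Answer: $\frac{2559}{132446168} \approx 1.9321 \cdot 10^{-5}$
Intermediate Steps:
$j = -10$ ($j = -5 + \left(2 \left(-4\right) - -3\right) = -5 + \left(-8 + 3\right) = -5 - 5 = -10$)
$Z{\left(O \right)} = \frac{1}{276 + \frac{9 O}{10}}$ ($Z{\left(O \right)} = \frac{1}{O + \left(\frac{O}{-10} + 276\right)} = \frac{1}{O - \left(-276 + \frac{O}{10}\right)} = \frac{1}{276 + \frac{9 O}{10}}$)
$\frac{1}{51757 + Z{\left(262 \right)}} = \frac{1}{51757 + \frac{10}{3 \left(920 + 3 \cdot 262\right)}} = \frac{1}{51757 + \frac{10}{3 \left(920 + 786\right)}} = \frac{1}{51757 + \frac{10}{3 \cdot 1706}} = \frac{1}{51757 + \frac{10}{3} \cdot \frac{1}{1706}} = \frac{1}{51757 + \frac{5}{2559}} = \frac{1}{\frac{132446168}{2559}} = \frac{2559}{132446168}$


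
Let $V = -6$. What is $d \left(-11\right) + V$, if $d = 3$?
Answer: $-39$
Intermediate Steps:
$d \left(-11\right) + V = 3 \left(-11\right) - 6 = -33 - 6 = -39$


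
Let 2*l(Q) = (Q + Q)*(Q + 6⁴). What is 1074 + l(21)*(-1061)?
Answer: -29343003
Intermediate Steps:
l(Q) = Q*(1296 + Q) (l(Q) = ((Q + Q)*(Q + 6⁴))/2 = ((2*Q)*(Q + 1296))/2 = ((2*Q)*(1296 + Q))/2 = (2*Q*(1296 + Q))/2 = Q*(1296 + Q))
1074 + l(21)*(-1061) = 1074 + (21*(1296 + 21))*(-1061) = 1074 + (21*1317)*(-1061) = 1074 + 27657*(-1061) = 1074 - 29344077 = -29343003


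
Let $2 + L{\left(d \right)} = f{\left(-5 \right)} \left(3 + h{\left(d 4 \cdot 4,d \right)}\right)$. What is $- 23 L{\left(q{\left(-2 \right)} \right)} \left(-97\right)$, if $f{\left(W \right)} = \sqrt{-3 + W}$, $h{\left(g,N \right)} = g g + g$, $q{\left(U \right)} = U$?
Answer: $-4462 + 4439690 i \sqrt{2} \approx -4462.0 + 6.2787 \cdot 10^{6} i$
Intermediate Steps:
$h{\left(g,N \right)} = g + g^{2}$ ($h{\left(g,N \right)} = g^{2} + g = g + g^{2}$)
$L{\left(d \right)} = -2 + 2 i \sqrt{2} \left(3 + 16 d \left(1 + 16 d\right)\right)$ ($L{\left(d \right)} = -2 + \sqrt{-3 - 5} \left(3 + d 4 \cdot 4 \left(1 + d 4 \cdot 4\right)\right) = -2 + \sqrt{-8} \left(3 + 4 d 4 \left(1 + 4 d 4\right)\right) = -2 + 2 i \sqrt{2} \left(3 + 16 d \left(1 + 16 d\right)\right)$)
$- 23 L{\left(q{\left(-2 \right)} \right)} \left(-97\right) = - 23 \left(-2 + 6 i \sqrt{2} + 32 i \left(-2\right) \sqrt{2} \left(1 + 16 \left(-2\right)\right)\right) \left(-97\right) = - 23 \left(-2 + 6 i \sqrt{2} + 32 i \left(-2\right) \sqrt{2} \left(1 - 32\right)\right) \left(-97\right) = - 23 \left(-2 + 6 i \sqrt{2} + 32 i \left(-2\right) \sqrt{2} \left(-31\right)\right) \left(-97\right) = - 23 \left(-2 + 6 i \sqrt{2} + 1984 i \sqrt{2}\right) \left(-97\right) = - 23 \left(-2 + 1990 i \sqrt{2}\right) \left(-97\right) = \left(46 - 45770 i \sqrt{2}\right) \left(-97\right) = -4462 + 4439690 i \sqrt{2}$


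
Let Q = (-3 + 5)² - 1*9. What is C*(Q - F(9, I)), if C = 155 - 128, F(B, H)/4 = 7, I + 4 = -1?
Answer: -891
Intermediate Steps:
I = -5 (I = -4 - 1 = -5)
F(B, H) = 28 (F(B, H) = 4*7 = 28)
C = 27
Q = -5 (Q = 2² - 9 = 4 - 9 = -5)
C*(Q - F(9, I)) = 27*(-5 - 1*28) = 27*(-5 - 28) = 27*(-33) = -891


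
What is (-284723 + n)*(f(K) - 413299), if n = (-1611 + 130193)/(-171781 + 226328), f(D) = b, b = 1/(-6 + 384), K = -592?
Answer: 808769420501289293/6872922 ≈ 1.1767e+11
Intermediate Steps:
b = 1/378 ≈ 0.0026455
f(D) = 1/378
n = 128582/54547 ≈ 2.3573
(-284723 + n)*(f(K) - 413299) = (-284723 + 128582/54547)*(1/378 - 413299) = -15530656899/54547*(-156227021/378) = 808769420501289293/6872922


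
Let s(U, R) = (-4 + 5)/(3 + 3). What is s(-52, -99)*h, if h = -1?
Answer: -⅙ ≈ -0.16667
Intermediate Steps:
s(U, R) = ⅙ (s(U, R) = 1/6 = 1*(⅙) = ⅙)
s(-52, -99)*h = (⅙)*(-1) = -⅙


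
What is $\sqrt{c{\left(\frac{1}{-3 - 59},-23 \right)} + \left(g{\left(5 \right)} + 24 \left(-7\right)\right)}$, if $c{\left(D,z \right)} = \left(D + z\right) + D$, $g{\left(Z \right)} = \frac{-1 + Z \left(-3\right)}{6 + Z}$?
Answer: $\frac{i \sqrt{22382558}}{341} \approx 13.874 i$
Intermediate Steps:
$g{\left(Z \right)} = \frac{-1 - 3 Z}{6 + Z}$
$c{\left(D,z \right)} = z + 2 D$
$\sqrt{c{\left(\frac{1}{-3 - 59},-23 \right)} + \left(g{\left(5 \right)} + 24 \left(-7\right)\right)} = \sqrt{\left(-23 + \frac{2}{-3 - 59}\right) + \left(\frac{-1 - 15}{6 + 5} + 24 \left(-7\right)\right)} = \sqrt{\left(-23 + \frac{2}{-62}\right) - \left(168 - \frac{-1 - 15}{11}\right)} = \sqrt{\left(-23 + 2 \left(- \frac{1}{62}\right)\right) + \left(\frac{1}{11} \left(-16\right) - 168\right)} = \sqrt{\left(-23 - \frac{1}{31}\right) - \frac{1864}{11}} = \sqrt{- \frac{714}{31} - \frac{1864}{11}} = \sqrt{- \frac{65638}{341}} = \frac{i \sqrt{22382558}}{341}$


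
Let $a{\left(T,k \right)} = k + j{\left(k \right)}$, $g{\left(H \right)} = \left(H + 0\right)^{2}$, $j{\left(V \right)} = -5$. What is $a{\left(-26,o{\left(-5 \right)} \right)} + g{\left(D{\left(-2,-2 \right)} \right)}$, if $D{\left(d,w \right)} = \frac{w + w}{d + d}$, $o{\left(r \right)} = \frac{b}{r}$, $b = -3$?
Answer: $- \frac{17}{5} \approx -3.4$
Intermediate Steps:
$o{\left(r \right)} = - \frac{3}{r}$
$D{\left(d,w \right)} = \frac{w}{d}$ ($D{\left(d,w \right)} = \frac{2 w}{2 d} = 2 w \frac{1}{2 d} = \frac{w}{d}$)
$g{\left(H \right)} = H^{2}$
$a{\left(T,k \right)} = -5 + k$ ($a{\left(T,k \right)} = k - 5 = -5 + k$)
$a{\left(-26,o{\left(-5 \right)} \right)} + g{\left(D{\left(-2,-2 \right)} \right)} = \left(-5 - \frac{3}{-5}\right) + \left(- \frac{2}{-2}\right)^{2} = \left(-5 - - \frac{3}{5}\right) + \left(\left(-2\right) \left(- \frac{1}{2}\right)\right)^{2} = \left(-5 + \frac{3}{5}\right) + 1^{2} = - \frac{22}{5} + 1 = - \frac{17}{5}$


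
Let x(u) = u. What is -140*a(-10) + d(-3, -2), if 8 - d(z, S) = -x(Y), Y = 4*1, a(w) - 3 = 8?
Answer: -1528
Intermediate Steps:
a(w) = 11 (a(w) = 3 + 8 = 11)
Y = 4
d(z, S) = 12 (d(z, S) = 8 - (-1)*4 = 8 - 1*(-4) = 8 + 4 = 12)
-140*a(-10) + d(-3, -2) = -140*11 + 12 = -1540 + 12 = -1528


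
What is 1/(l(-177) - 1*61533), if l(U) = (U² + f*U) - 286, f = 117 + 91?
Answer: -1/67306 ≈ -1.4858e-5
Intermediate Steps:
f = 208
l(U) = -286 + U² + 208*U (l(U) = (U² + 208*U) - 286 = -286 + U² + 208*U)
1/(l(-177) - 1*61533) = 1/((-286 + (-177)² + 208*(-177)) - 1*61533) = 1/((-286 + 31329 - 36816) - 61533) = 1/(-5773 - 61533) = 1/(-67306) = -1/67306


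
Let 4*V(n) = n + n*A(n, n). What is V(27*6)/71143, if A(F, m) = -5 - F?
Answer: -6723/71143 ≈ -0.094500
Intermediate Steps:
V(n) = n/4 + n*(-5 - n)/4 (V(n) = (n + n*(-5 - n))/4 = n/4 + n*(-5 - n)/4)
V(27*6)/71143 = -27*6*(4 + 27*6)/4/71143 = -1/4*162*(4 + 162)*(1/71143) = -1/4*162*166*(1/71143) = -6723*1/71143 = -6723/71143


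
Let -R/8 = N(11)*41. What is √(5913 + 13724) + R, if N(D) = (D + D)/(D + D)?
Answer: -328 + √19637 ≈ -187.87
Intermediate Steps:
N(D) = 1 (N(D) = (2*D)/((2*D)) = (2*D)*(1/(2*D)) = 1)
R = -328 (R = -8*41 = -328)
√(5913 + 13724) + R = √(5913 + 13724) - 328 = √19637 - 328 = -328 + √19637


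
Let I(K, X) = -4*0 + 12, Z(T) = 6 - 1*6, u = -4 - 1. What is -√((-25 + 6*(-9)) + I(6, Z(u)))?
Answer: -I*√67 ≈ -8.1853*I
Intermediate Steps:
u = -5
Z(T) = 0 (Z(T) = 6 - 6 = 0)
I(K, X) = 12 (I(K, X) = 0 + 12 = 12)
-√((-25 + 6*(-9)) + I(6, Z(u))) = -√((-25 + 6*(-9)) + 12) = -√((-25 - 54) + 12) = -√(-79 + 12) = -√(-67) = -I*√67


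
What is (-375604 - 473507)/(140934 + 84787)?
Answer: -849111/225721 ≈ -3.7618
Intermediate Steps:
(-375604 - 473507)/(140934 + 84787) = -849111/225721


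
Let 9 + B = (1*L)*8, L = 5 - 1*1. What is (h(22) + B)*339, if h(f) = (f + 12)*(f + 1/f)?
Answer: 2880822/11 ≈ 2.6189e+5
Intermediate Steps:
L = 4 (L = 5 - 1 = 4)
B = 23 (B = -9 + (1*4)*8 = -9 + 4*8 = -9 + 32 = 23)
h(f) = (12 + f)*(f + 1/f)
(h(22) + B)*339 = ((1 + 22² + 12*22 + 12/22) + 23)*339 = ((1 + 484 + 264 + 12*(1/22)) + 23)*339 = ((1 + 484 + 264 + 6/11) + 23)*339 = (8245/11 + 23)*339 = (8498/11)*339 = 2880822/11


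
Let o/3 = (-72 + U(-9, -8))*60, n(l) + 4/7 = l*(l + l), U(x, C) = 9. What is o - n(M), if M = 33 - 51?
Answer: -83912/7 ≈ -11987.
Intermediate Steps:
M = -18
n(l) = -4/7 + 2*l² (n(l) = -4/7 + l*(l + l) = -4/7 + l*(2*l) = -4/7 + 2*l²)
o = -11340 (o = 3*((-72 + 9)*60) = 3*(-63*60) = 3*(-3780) = -11340)
o - n(M) = -11340 - (-4/7 + 2*(-18)²) = -11340 - (-4/7 + 2*324) = -11340 - (-4/7 + 648) = -11340 - 1*4532/7 = -11340 - 4532/7 = -83912/7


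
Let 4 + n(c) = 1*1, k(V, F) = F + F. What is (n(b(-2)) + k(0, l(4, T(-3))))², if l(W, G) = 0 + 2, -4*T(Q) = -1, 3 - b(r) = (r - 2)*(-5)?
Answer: 1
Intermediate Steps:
b(r) = -7 + 5*r (b(r) = 3 - (r - 2)*(-5) = 3 - (-2 + r)*(-5) = 3 - (10 - 5*r) = 3 + (-10 + 5*r) = -7 + 5*r)
T(Q) = ¼ (T(Q) = -¼*(-1) = ¼)
l(W, G) = 2
k(V, F) = 2*F
n(c) = -3 (n(c) = -4 + 1*1 = -4 + 1 = -3)
(n(b(-2)) + k(0, l(4, T(-3))))² = (-3 + 2*2)² = (-3 + 4)² = 1² = 1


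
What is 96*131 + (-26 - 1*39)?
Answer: 12511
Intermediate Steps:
96*131 + (-26 - 1*39) = 12576 + (-26 - 39) = 12576 - 65 = 12511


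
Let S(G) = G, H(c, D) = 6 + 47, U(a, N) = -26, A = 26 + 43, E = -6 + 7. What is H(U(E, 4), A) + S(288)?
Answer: 341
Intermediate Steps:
E = 1
A = 69
H(c, D) = 53
H(U(E, 4), A) + S(288) = 53 + 288 = 341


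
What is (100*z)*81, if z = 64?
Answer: 518400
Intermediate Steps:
(100*z)*81 = (100*64)*81 = 6400*81 = 518400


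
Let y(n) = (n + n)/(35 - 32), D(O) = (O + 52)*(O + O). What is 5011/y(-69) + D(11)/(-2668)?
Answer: -73006/667 ≈ -109.45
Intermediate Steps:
D(O) = 2*O*(52 + O) (D(O) = (52 + O)*(2*O) = 2*O*(52 + O))
y(n) = 2*n/3 (y(n) = (2*n)/3 = (2*n)*(1/3) = 2*n/3)
5011/y(-69) + D(11)/(-2668) = 5011/(((2/3)*(-69))) + (2*11*(52 + 11))/(-2668) = 5011/(-46) + (2*11*63)*(-1/2668) = 5011*(-1/46) + 1386*(-1/2668) = -5011/46 - 693/1334 = -73006/667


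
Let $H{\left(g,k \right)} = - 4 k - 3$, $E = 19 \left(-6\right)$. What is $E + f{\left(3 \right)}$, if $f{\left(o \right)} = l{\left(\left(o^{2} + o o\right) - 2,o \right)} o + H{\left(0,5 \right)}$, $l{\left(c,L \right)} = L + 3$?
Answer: $-119$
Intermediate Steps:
$E = -114$
$H{\left(g,k \right)} = -3 - 4 k$
$l{\left(c,L \right)} = 3 + L$
$f{\left(o \right)} = -23 + o \left(3 + o\right)$ ($f{\left(o \right)} = \left(3 + o\right) o - 23 = o \left(3 + o\right) - 23 = -23 + o \left(3 + o\right)$)
$E + f{\left(3 \right)} = -114 - \left(23 - 3 \left(3 + 3\right)\right) = -114 + \left(-23 + 3 \cdot 6\right) = -114 + \left(-23 + 18\right) = -114 - 5 = -119$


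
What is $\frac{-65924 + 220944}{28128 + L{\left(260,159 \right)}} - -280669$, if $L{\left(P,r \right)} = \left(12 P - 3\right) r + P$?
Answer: $\frac{147068184999}{523991} \approx 2.8067 \cdot 10^{5}$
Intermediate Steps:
$L{\left(P,r \right)} = P + r \left(-3 + 12 P\right)$ ($L{\left(P,r \right)} = \left(-3 + 12 P\right) r + P = r \left(-3 + 12 P\right) + P = P + r \left(-3 + 12 P\right)$)
$\frac{-65924 + 220944}{28128 + L{\left(260,159 \right)}} - -280669 = \frac{-65924 + 220944}{28128 + \left(260 - 477 + 12 \cdot 260 \cdot 159\right)} - -280669 = \frac{155020}{28128 + \left(260 - 477 + 496080\right)} + 280669 = \frac{155020}{28128 + 495863} + 280669 = \frac{155020}{523991} + 280669 = \frac{147068184999}{523991}$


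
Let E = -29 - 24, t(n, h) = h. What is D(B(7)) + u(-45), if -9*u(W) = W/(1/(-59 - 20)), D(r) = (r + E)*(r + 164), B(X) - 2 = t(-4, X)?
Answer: -8007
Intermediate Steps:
E = -53
B(X) = 2 + X
D(r) = (-53 + r)*(164 + r) (D(r) = (r - 53)*(r + 164) = (-53 + r)*(164 + r))
u(W) = 79*W/9 (u(W) = -W/(9*(1/(-59 - 20))) = -W/(9*(1/(-79))) = -W/(9*(-1/79)) = -W*(-79)/9 = -(-79)*W/9 = 79*W/9)
D(B(7)) + u(-45) = (-8692 + (2 + 7)² + 111*(2 + 7)) + (79/9)*(-45) = (-8692 + 9² + 111*9) - 395 = (-8692 + 81 + 999) - 395 = -7612 - 395 = -8007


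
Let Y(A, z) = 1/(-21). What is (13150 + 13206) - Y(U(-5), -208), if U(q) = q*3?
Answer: 553477/21 ≈ 26356.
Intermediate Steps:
U(q) = 3*q
Y(A, z) = -1/21
(13150 + 13206) - Y(U(-5), -208) = (13150 + 13206) - 1*(-1/21) = 26356 + 1/21 = 553477/21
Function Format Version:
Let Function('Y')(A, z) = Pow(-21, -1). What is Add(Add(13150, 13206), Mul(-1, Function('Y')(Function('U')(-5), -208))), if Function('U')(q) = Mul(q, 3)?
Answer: Rational(553477, 21) ≈ 26356.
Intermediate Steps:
Function('U')(q) = Mul(3, q)
Function('Y')(A, z) = Rational(-1, 21)
Add(Add(13150, 13206), Mul(-1, Function('Y')(Function('U')(-5), -208))) = Add(Add(13150, 13206), Mul(-1, Rational(-1, 21))) = Add(26356, Rational(1, 21)) = Rational(553477, 21)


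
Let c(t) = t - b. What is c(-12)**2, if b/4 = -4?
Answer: 16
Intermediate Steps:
b = -16 (b = 4*(-4) = -16)
c(t) = 16 + t (c(t) = t - 1*(-16) = t + 16 = 16 + t)
c(-12)**2 = (16 - 12)**2 = 4**2 = 16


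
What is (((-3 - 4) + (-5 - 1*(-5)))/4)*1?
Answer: -7/4 ≈ -1.7500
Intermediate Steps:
(((-3 - 4) + (-5 - 1*(-5)))/4)*1 = ((-7 + (-5 + 5))/4)*1 = ((-7 + 0)/4)*1 = ((¼)*(-7))*1 = -7/4*1 = -7/4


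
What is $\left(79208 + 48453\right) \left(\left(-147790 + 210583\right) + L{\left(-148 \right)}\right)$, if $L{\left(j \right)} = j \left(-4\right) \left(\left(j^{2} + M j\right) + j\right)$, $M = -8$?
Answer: $1741713874453$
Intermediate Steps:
$L{\left(j \right)} = - 4 j \left(j^{2} - 7 j\right)$ ($L{\left(j \right)} = j \left(-4\right) \left(\left(j^{2} - 8 j\right) + j\right) = - 4 j \left(j^{2} - 7 j\right)$)
$\left(79208 + 48453\right) \left(\left(-147790 + 210583\right) + L{\left(-148 \right)}\right) = \left(79208 + 48453\right) \left(\left(-147790 + 210583\right) + 4 \left(-148\right)^{2} \left(7 - -148\right)\right) = 127661 \left(62793 + 4 \cdot 21904 \left(7 + 148\right)\right) = 127661 \left(62793 + 4 \cdot 21904 \cdot 155\right) = 127661 \left(62793 + 13580480\right) = 127661 \cdot 13643273 = 1741713874453$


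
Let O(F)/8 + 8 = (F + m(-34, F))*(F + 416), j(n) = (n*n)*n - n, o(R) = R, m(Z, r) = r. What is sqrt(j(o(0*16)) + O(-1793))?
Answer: 4*sqrt(2468957) ≈ 6285.2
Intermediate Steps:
j(n) = n**3 - n (j(n) = n**2*n - n = n**3 - n)
O(F) = -64 + 16*F*(416 + F) (O(F) = -64 + 8*((F + F)*(F + 416)) = -64 + 8*((2*F)*(416 + F)) = -64 + 8*(2*F*(416 + F)) = -64 + 16*F*(416 + F))
sqrt(j(o(0*16)) + O(-1793)) = sqrt(((0*16)**3 - 0*16) + (-64 + 16*(-1793)**2 + 6656*(-1793))) = sqrt((0**3 - 1*0) + (-64 + 16*3214849 - 11934208)) = sqrt((0 + 0) + (-64 + 51437584 - 11934208)) = sqrt(0 + 39503312) = sqrt(39503312) = 4*sqrt(2468957)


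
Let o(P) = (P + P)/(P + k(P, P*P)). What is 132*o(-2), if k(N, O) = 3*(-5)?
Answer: 528/17 ≈ 31.059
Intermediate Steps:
k(N, O) = -15
o(P) = 2*P/(-15 + P) (o(P) = (P + P)/(P - 15) = (2*P)/(-15 + P) = 2*P/(-15 + P))
132*o(-2) = 132*(2*(-2)/(-15 - 2)) = 132*(2*(-2)/(-17)) = 132*(2*(-2)*(-1/17)) = 132*(4/17) = 528/17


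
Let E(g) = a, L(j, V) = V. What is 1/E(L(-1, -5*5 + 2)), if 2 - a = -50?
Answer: 1/52 ≈ 0.019231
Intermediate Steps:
a = 52 (a = 2 - 1*(-50) = 2 + 50 = 52)
E(g) = 52
1/E(L(-1, -5*5 + 2)) = 1/52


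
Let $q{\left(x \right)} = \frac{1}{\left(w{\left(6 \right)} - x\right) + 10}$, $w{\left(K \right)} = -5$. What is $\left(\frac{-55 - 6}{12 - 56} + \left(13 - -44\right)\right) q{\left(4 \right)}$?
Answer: $\frac{2569}{44} \approx 58.386$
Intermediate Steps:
$q{\left(x \right)} = \frac{1}{5 - x}$ ($q{\left(x \right)} = \frac{1}{\left(-5 - x\right) + 10} = \frac{1}{5 - x}$)
$\left(\frac{-55 - 6}{12 - 56} + \left(13 - -44\right)\right) q{\left(4 \right)} = \left(\frac{-55 - 6}{12 - 56} + \left(13 - -44\right)\right) \left(- \frac{1}{-5 + 4}\right) = \left(\frac{-55 - 6}{-44} + \left(13 + 44\right)\right) \left(- \frac{1}{-1}\right) = \left(\left(-61\right) \left(- \frac{1}{44}\right) + 57\right) \left(\left(-1\right) \left(-1\right)\right) = \left(\frac{61}{44} + 57\right) 1 = \frac{2569}{44} \cdot 1 = \frac{2569}{44}$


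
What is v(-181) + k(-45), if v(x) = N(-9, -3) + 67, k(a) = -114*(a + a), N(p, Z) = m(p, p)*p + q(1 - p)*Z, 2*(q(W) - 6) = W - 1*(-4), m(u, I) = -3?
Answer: 10315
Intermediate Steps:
q(W) = 8 + W/2 (q(W) = 6 + (W - 1*(-4))/2 = 6 + (W + 4)/2 = 6 + (4 + W)/2 = 6 + (2 + W/2) = 8 + W/2)
N(p, Z) = -3*p + Z*(17/2 - p/2) (N(p, Z) = -3*p + (8 + (1 - p)/2)*Z = -3*p + (8 + (½ - p/2))*Z = -3*p + (17/2 - p/2)*Z = -3*p + Z*(17/2 - p/2))
k(a) = -228*a
v(x) = 55 (v(x) = (-3*(-9) - ½*(-3)*(-17 - 9)) + 67 = (27 - ½*(-3)*(-26)) + 67 = (27 - 39) + 67 = -12 + 67 = 55)
v(-181) + k(-45) = 55 - 228*(-45) = 55 + 10260 = 10315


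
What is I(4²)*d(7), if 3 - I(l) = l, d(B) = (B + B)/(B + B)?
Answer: -13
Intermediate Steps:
d(B) = 1 (d(B) = (2*B)/((2*B)) = (2*B)*(1/(2*B)) = 1)
I(l) = 3 - l
I(4²)*d(7) = (3 - 1*4²)*1 = (3 - 1*16)*1 = (3 - 16)*1 = -13*1 = -13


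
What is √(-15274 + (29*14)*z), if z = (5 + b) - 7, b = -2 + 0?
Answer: I*√16898 ≈ 129.99*I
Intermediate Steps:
b = -2
z = -4 (z = (5 - 2) - 7 = 3 - 7 = -4)
√(-15274 + (29*14)*z) = √(-15274 + (29*14)*(-4)) = √(-15274 + 406*(-4)) = √(-15274 - 1624) = √(-16898) = I*√16898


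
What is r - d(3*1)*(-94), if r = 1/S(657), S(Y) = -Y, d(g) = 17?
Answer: 1049885/657 ≈ 1598.0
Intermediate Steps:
r = -1/657 (r = 1/(-1*657) = 1/(-657) = -1/657 ≈ -0.0015221)
r - d(3*1)*(-94) = -1/657 - 17*(-94) = -1/657 - 1*(-1598) = -1/657 + 1598 = 1049885/657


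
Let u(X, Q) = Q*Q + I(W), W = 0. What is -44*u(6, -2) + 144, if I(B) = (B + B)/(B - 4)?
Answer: -32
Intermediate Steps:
I(B) = 2*B/(-4 + B) (I(B) = (2*B)/(-4 + B) = 2*B/(-4 + B))
u(X, Q) = Q² (u(X, Q) = Q*Q + 2*0/(-4 + 0) = Q² + 2*0/(-4) = Q² + 2*0*(-¼) = Q² + 0 = Q²)
-44*u(6, -2) + 144 = -44*(-2)² + 144 = -44*4 + 144 = -176 + 144 = -32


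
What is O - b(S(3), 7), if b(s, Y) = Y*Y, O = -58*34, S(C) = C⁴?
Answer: -2021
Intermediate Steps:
O = -1972
b(s, Y) = Y²
O - b(S(3), 7) = -1972 - 1*7² = -1972 - 1*49 = -1972 - 49 = -2021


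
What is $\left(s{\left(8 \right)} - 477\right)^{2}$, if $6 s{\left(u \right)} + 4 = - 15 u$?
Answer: $\frac{2229049}{9} \approx 2.4767 \cdot 10^{5}$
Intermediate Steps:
$s{\left(u \right)} = - \frac{2}{3} - \frac{5 u}{2}$ ($s{\left(u \right)} = - \frac{2}{3} + \frac{\left(-15\right) u}{6} = - \frac{2}{3} - \frac{5 u}{2}$)
$\left(s{\left(8 \right)} - 477\right)^{2} = \left(\left(- \frac{2}{3} - 20\right) - 477\right)^{2} = \left(- \frac{62}{3} - 477\right)^{2} = \left(- \frac{1493}{3}\right)^{2} = \frac{2229049}{9}$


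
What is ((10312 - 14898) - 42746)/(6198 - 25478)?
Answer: 11833/4820 ≈ 2.4550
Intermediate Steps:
((10312 - 14898) - 42746)/(6198 - 25478) = (-4586 - 42746)/(-19280) = -47332*(-1/19280) = 11833/4820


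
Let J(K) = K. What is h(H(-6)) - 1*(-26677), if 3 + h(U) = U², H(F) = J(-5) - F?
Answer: 26675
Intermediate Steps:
H(F) = -5 - F
h(U) = -3 + U²
h(H(-6)) - 1*(-26677) = (-3 + (-5 - 1*(-6))²) - 1*(-26677) = (-3 + (-5 + 6)²) + 26677 = (-3 + 1²) + 26677 = (-3 + 1) + 26677 = -2 + 26677 = 26675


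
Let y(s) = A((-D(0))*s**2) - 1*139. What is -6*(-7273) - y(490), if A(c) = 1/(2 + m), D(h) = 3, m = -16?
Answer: 612879/14 ≈ 43777.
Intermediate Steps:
A(c) = -1/14 (A(c) = 1/(2 - 16) = 1/(-14) = -1/14)
y(s) = -1947/14 (y(s) = -1/14 - 1*139 = -1/14 - 139 = -1947/14)
-6*(-7273) - y(490) = -6*(-7273) - 1*(-1947/14) = 43638 + 1947/14 = 612879/14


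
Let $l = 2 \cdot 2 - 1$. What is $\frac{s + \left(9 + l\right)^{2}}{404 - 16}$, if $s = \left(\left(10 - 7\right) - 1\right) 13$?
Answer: $\frac{85}{194} \approx 0.43814$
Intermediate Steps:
$l = 3$ ($l = 4 - 1 = 3$)
$s = 26$ ($s = \left(3 - 1\right) 13 = 2 \cdot 13 = 26$)
$\frac{s + \left(9 + l\right)^{2}}{404 - 16} = \frac{26 + \left(9 + 3\right)^{2}}{404 - 16} = \frac{26 + 12^{2}}{388} = \left(26 + 144\right) \frac{1}{388} = 170 \cdot \frac{1}{388} = \frac{85}{194}$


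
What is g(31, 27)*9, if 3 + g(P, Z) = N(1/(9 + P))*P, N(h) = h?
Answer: -801/40 ≈ -20.025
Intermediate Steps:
g(P, Z) = -3 + P/(9 + P)
g(31, 27)*9 = ((-27 - 2*31)/(9 + 31))*9 = ((-27 - 62)/40)*9 = ((1/40)*(-89))*9 = -89/40*9 = -801/40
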